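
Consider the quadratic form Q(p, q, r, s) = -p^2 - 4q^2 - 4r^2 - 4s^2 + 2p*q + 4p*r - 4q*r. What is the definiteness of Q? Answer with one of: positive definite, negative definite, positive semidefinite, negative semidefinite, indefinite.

The symmetric matrix is A = [[-1, 1, 2, 0], [1, -4, -2, 0], [2, -2, -4, 0], [0, 0, 0, -4]].
Congruent diagonalization of A (simultaneous row and column reduction) yields pivots -1, -3, 0, -4.
That gives 3 negative, 1 zero pivots.
Hence Q is negative semidefinite.

negative semidefinite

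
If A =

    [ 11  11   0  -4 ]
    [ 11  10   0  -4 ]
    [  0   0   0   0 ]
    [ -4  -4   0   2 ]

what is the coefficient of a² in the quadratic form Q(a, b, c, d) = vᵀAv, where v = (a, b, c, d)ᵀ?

The coefficient of a² is the diagonal entry A[1,1] = 11.

11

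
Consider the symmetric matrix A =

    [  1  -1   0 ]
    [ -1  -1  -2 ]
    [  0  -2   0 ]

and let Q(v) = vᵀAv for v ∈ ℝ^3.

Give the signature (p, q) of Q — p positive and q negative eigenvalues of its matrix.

Row-reducing A symmetrically gives the diagonal entries 1, -2, 2.
That gives 2 positive, 1 negative pivots.

(2, 1)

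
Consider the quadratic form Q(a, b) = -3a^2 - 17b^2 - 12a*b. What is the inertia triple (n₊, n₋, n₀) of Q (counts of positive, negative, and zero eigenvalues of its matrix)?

Write A = [[-3, -6], [-6, -17]].
Congruent diagonalization of A (simultaneous row and column reduction) yields pivots -3, -5.
So there are 2 negative pivots.

(0, 2, 0)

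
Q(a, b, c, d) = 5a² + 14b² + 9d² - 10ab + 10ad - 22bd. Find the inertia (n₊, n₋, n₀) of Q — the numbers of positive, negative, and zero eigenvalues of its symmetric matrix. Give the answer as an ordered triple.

The symmetric matrix is A = [[5, -5, 0, 5], [-5, 14, 0, -11], [0, 0, 0, 0], [5, -11, 0, 9]].
Row-reducing A symmetrically gives the diagonal entries 5, 9, 0, 0.
So there are 2 positive, 2 zero pivots.

(2, 0, 2)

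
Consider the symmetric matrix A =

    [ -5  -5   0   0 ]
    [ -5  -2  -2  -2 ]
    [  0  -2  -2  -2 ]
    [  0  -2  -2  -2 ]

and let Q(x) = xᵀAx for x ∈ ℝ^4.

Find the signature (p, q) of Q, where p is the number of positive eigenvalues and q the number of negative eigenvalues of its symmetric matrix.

Row-reducing A symmetrically gives the diagonal entries -5, 3, -10/3, 0.
Counting signs: 1 positive, 2 negative, 1 zero.

(1, 2)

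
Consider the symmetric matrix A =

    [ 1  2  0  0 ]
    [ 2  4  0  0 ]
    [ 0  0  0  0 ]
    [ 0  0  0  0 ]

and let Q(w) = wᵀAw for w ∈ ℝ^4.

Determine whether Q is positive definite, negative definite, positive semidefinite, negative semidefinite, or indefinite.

Applying the same elementary operations to the rows and columns of A produces a congruent diagonal matrix with entries 1, 0, 0, 0.
Counting signs: 1 positive, 3 zero.
Hence Q is positive semidefinite.

positive semidefinite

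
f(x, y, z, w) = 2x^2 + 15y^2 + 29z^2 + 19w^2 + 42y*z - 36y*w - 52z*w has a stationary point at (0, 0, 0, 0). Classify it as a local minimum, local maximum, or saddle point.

The Hessian at the origin is H = [[4, 0, 0, 0], [0, 30, 42, -36], [0, 42, 58, -52], [0, -36, -52, 38]].
Congruent diagonalization of H (simultaneous row and column reduction) yields pivots 4, 30, -4/5, -2.
So there are 2 positive, 2 negative pivots.
H is indefinite, so the origin is a saddle point.

saddle point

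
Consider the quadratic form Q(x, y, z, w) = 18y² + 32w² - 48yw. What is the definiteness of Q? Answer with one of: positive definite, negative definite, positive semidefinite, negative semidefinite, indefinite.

positive semidefinite

The associated matrix is A = [[0, 0, 0, 0], [0, 18, 0, -24], [0, 0, 0, 0], [0, -24, 0, 32]].
Congruent diagonalization of A (simultaneous row and column reduction) yields pivots 0, 18, 0, 0.
So there are 1 positive, 3 zero pivots.
Hence Q is positive semidefinite.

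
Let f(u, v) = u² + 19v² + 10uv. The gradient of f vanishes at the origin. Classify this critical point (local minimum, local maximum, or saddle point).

saddle point

The Hessian at the origin is H = [[2, 10], [10, 38]].
det H = 2·38 − (10)² = -24 < 0, so H is indefinite.
Therefore the origin is a saddle point.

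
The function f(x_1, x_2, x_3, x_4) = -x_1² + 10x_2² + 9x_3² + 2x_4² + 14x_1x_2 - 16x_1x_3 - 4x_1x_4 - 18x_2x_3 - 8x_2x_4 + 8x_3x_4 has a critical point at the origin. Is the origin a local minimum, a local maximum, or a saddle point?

saddle point

The Hessian at the origin is H = [[-2, 14, -16, -4], [14, 20, -18, -8], [-16, -18, 18, 8], [-4, -8, 8, 4]].
An LDLᵀ factorisation of H has diagonal entries -2, 118, 164/59, 40/41.
So there are 3 positive, 1 negative pivots.
H is indefinite, so the origin is a saddle point.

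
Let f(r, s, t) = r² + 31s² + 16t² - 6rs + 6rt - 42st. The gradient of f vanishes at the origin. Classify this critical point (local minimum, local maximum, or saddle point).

The Hessian at the origin is H = [[2, -6, 6], [-6, 62, -42], [6, -42, 32]].
An LDLᵀ factorisation of H has diagonal entries 2, 44, 10/11.
So there are 3 positive pivots.
H is positive definite, so the origin is a strict local minimum.

local minimum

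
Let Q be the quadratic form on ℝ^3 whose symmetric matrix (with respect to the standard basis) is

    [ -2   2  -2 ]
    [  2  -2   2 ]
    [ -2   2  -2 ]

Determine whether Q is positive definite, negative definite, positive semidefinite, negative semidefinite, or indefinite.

Row-reducing A symmetrically gives the diagonal entries -2, 0, 0.
That gives 1 negative, 2 zero pivots.
Hence Q is negative semidefinite.

negative semidefinite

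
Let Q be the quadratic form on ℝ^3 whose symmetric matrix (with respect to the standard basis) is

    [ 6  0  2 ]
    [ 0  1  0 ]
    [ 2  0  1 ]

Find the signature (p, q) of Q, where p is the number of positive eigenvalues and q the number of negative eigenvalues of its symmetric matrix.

An LDLᵀ factorisation of A has diagonal entries 6, 1, 1/3.
That gives 3 positive pivots.

(3, 0)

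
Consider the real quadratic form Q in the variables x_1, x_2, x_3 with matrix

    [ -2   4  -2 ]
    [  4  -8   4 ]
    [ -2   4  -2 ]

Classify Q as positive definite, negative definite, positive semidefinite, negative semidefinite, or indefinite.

Symmetric row and column elimination reduces A to a congruent diagonal form with pivots -2, 0, 0.
So there are 1 negative, 2 zero pivots.
Hence Q is negative semidefinite.

negative semidefinite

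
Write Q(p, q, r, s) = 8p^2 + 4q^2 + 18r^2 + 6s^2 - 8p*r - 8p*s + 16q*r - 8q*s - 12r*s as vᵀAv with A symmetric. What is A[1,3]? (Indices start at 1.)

The coefficient of p·r in Q is -8. For a symmetric A this equals A[1,3] + A[3,1] = 2·A[1,3].
So A[1,3] = -8/2 = -4.

-4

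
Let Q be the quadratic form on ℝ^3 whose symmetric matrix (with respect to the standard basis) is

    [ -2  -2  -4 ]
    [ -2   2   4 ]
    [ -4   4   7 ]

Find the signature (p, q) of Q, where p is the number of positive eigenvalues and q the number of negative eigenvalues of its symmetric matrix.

(1, 2)

Congruent diagonalization of A (simultaneous row and column reduction) yields pivots -2, 4, -1.
Counting signs: 1 positive, 2 negative.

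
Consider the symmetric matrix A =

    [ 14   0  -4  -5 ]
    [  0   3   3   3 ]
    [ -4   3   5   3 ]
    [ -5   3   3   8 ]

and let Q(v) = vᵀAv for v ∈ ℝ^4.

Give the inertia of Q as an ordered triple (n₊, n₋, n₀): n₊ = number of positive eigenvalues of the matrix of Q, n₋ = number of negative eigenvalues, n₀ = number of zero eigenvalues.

(4, 0, 0)

Symmetric row and column elimination reduces A to a congruent diagonal form with pivots 14, 3, 6/7, 5/6.
Counting signs: 4 positive.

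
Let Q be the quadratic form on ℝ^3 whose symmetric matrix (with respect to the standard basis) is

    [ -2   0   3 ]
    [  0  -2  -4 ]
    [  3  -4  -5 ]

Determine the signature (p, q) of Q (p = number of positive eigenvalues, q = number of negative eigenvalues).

(1, 2)

Congruent diagonalization of A (simultaneous row and column reduction) yields pivots -2, -2, 15/2.
Counting signs: 1 positive, 2 negative.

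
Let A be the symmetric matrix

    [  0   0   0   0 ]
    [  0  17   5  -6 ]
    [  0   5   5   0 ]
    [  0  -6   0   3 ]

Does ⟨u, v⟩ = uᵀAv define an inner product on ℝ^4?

no

Applying the same elementary operations to the rows and columns of A produces a congruent diagonal matrix with entries 0, 17, 60/17, 0.
So there are 2 positive, 2 zero pivots.
Hence Q is positive semidefinite.
⟨·,·⟩ is an inner product exactly when A is positive definite.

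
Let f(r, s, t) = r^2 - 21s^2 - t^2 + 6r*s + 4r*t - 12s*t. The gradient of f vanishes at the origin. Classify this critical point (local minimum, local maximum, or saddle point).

saddle point

The Hessian at the origin is H = [[2, 6, 4], [6, -42, -12], [4, -12, -2]].
Row-reducing H symmetrically gives the diagonal entries 2, -60, -2/5.
So there are 1 positive, 2 negative pivots.
H is indefinite, so the origin is a saddle point.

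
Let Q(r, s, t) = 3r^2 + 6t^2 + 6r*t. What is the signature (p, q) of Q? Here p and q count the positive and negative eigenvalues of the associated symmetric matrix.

(2, 0)

Write A = [[3, 0, 3], [0, 0, 0], [3, 0, 6]].
Congruent diagonalization of A (simultaneous row and column reduction) yields pivots 3, 0, 3.
So there are 2 positive, 1 zero pivots.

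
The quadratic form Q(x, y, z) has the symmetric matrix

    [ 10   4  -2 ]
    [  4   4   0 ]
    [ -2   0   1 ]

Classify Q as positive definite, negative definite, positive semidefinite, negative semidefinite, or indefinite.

positive definite

An LDLᵀ factorisation of A has diagonal entries 10, 12/5, 1/3.
So there are 3 positive pivots.
Hence Q is positive definite.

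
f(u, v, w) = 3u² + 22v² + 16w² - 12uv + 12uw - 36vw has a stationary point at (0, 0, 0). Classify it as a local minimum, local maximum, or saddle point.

The Hessian at the origin is H = [[6, -12, 12], [-12, 44, -36], [12, -36, 32]].
Symmetric row and column elimination reduces H to a congruent diagonal form with pivots 6, 20, 4/5.
Counting signs: 3 positive.
H is positive definite, so the origin is a strict local minimum.

local minimum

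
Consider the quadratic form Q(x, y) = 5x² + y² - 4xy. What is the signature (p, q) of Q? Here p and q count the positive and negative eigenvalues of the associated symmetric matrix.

Write A = [[5, -2], [-2, 1]].
Symmetric row and column elimination reduces A to a congruent diagonal form with pivots 5, 1/5.
So there are 2 positive pivots.

(2, 0)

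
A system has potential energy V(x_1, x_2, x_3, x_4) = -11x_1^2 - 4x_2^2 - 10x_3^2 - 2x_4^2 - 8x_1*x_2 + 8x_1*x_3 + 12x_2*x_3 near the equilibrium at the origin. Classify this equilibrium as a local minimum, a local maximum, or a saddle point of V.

The Hessian at the origin is H = [[-22, -8, 8, 0], [-8, -8, 12, 0], [8, 12, -20, 0], [0, 0, 0, -4]].
Row-reducing H symmetrically gives the diagonal entries -22, -56/11, -6/7, -4.
Counting signs: 4 negative.
H is negative definite, so the origin is a strict local maximum.

local maximum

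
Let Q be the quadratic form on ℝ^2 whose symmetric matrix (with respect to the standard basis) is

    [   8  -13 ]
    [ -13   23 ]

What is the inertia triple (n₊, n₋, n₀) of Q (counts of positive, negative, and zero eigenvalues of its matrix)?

(2, 0, 0)

Symmetric row and column elimination reduces A to a congruent diagonal form with pivots 8, 15/8.
That gives 2 positive pivots.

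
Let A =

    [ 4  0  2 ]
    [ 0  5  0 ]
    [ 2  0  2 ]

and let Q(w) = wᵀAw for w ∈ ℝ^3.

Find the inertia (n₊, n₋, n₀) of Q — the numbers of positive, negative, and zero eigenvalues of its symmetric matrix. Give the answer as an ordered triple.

Applying the same elementary operations to the rows and columns of A produces a congruent diagonal matrix with entries 4, 5, 1.
That gives 3 positive pivots.

(3, 0, 0)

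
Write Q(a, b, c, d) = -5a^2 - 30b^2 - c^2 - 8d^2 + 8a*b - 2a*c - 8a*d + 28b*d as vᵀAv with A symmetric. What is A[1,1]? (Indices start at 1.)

The coefficient of a^2 in Q is -5, and that is exactly A[1,1].

-5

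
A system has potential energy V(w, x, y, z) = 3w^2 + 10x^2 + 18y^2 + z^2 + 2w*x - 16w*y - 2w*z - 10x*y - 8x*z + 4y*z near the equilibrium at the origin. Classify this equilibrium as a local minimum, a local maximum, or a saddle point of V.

The Hessian at the origin is H = [[6, 2, -16, -2], [2, 20, -10, -8], [-16, -10, 36, 4], [-2, -8, 4, 2]].
Applying the same elementary operations to the rows and columns of H produces a congruent diagonal matrix with entries 6, 58/3, -226/29, -24/113.
Counting signs: 2 positive, 2 negative.
H is indefinite, so the origin is a saddle point.

saddle point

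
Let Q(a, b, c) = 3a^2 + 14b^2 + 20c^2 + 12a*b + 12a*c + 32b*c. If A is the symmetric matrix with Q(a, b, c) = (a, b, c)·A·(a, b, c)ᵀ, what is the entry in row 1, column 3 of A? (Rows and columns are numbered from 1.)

The coefficient of a·c in Q is 12. For a symmetric A this equals A[1,3] + A[3,1] = 2·A[1,3].
So A[1,3] = 12/2 = 6.

6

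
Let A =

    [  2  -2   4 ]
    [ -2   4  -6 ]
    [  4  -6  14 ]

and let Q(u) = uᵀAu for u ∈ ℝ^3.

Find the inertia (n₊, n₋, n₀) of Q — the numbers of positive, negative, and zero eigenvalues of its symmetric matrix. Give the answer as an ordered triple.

An LDLᵀ factorisation of A has diagonal entries 2, 2, 4.
Counting signs: 3 positive.

(3, 0, 0)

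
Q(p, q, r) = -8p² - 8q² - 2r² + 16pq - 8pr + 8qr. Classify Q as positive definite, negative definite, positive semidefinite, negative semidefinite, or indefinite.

Write A = [[-8, 8, -4], [8, -8, 4], [-4, 4, -2]].
Symmetric row and column elimination reduces A to a congruent diagonal form with pivots -8, 0, 0.
Counting signs: 1 negative, 2 zero.
Hence Q is negative semidefinite.

negative semidefinite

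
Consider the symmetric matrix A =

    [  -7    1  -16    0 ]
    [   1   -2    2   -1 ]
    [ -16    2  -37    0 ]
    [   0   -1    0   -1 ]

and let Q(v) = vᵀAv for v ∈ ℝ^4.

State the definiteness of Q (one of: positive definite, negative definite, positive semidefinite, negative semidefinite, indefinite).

negative definite

Leading principal minors: Δ_1 = -7, Δ_2 = 13, Δ_3 = -5, Δ_4 = 2.
The signs alternate starting with Δ_1 < 0, so by Sylvester's criterion Q is negative definite.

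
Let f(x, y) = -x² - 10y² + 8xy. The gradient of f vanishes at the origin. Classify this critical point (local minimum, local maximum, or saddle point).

saddle point

The Hessian at the origin is H = [[-2, 8], [8, -20]].
det H = -2·-20 − (8)² = -24 < 0, so H is indefinite.
Therefore the origin is a saddle point.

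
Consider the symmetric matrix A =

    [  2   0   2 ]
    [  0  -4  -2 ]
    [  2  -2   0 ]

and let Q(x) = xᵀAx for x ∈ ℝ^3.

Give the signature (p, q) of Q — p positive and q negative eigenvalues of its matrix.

(1, 2)

Symmetric row and column elimination reduces A to a congruent diagonal form with pivots 2, -4, -1.
That gives 1 positive, 2 negative pivots.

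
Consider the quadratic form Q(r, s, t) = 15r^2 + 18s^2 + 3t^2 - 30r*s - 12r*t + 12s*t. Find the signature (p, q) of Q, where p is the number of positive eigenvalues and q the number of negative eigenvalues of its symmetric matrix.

(3, 0)

The symmetric matrix is A = [[15, -15, -6], [-15, 18, 6], [-6, 6, 3]].
Congruent diagonalization of A (simultaneous row and column reduction) yields pivots 15, 3, 3/5.
Counting signs: 3 positive.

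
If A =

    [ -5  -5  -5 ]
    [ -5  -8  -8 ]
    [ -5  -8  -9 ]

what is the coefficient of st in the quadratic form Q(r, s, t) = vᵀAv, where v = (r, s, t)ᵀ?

The coefficient of st is A[2,3] + A[3,2] = 2·(-8) = -16.

-16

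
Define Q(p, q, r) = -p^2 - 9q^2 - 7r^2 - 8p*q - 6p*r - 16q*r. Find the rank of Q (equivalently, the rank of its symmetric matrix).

Write A = [[-1, -4, -3], [-4, -9, -8], [-3, -8, -7]].
Congruent diagonalization of A (simultaneous row and column reduction) yields pivots -1, 7, -2/7.
Counting signs: 1 positive, 2 negative.
The rank is the number of nonzero pivots: 3.

3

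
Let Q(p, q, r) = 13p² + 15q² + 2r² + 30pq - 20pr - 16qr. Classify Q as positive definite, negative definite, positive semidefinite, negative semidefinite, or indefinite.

indefinite

The associated matrix is A = [[13, 15, -10], [15, 15, -8], [-10, -8, 2]].
An LDLᵀ factorisation of A has diagonal entries 13, -30/13, -4/15.
That gives 1 positive, 2 negative pivots.
Hence Q is indefinite.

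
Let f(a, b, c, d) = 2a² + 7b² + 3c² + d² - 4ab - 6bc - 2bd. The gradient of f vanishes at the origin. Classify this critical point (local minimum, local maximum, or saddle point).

The Hessian at the origin is H = [[4, -4, 0, 0], [-4, 14, -6, -2], [0, -6, 6, 0], [0, -2, 0, 2]].
Applying the same elementary operations to the rows and columns of H produces a congruent diagonal matrix with entries 4, 10, 12/5, 1.
Counting signs: 4 positive.
H is positive definite, so the origin is a strict local minimum.

local minimum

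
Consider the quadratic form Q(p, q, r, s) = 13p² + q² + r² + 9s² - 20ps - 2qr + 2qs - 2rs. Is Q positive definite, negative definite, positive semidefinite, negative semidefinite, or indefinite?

positive semidefinite

The associated matrix is A = [[13, 0, 0, -10], [0, 1, -1, 1], [0, -1, 1, -1], [-10, 1, -1, 9]].
Symmetric row and column elimination reduces A to a congruent diagonal form with pivots 13, 1, 0, 4/13.
That gives 3 positive, 1 zero pivots.
Hence Q is positive semidefinite.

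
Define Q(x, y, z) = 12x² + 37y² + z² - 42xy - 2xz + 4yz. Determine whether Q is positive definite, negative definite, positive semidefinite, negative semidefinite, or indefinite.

The symmetric matrix is A = [[12, -21, -1], [-21, 37, 2], [-1, 2, 1]].
Applying the same elementary operations to the rows and columns of A produces a congruent diagonal matrix with entries 12, 1/4, 2/3.
That gives 3 positive pivots.
Hence Q is positive definite.

positive definite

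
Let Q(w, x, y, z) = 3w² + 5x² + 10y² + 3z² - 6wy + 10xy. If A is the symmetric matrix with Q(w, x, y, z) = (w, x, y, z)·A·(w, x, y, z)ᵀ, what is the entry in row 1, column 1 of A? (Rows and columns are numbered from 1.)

The coefficient of w² in Q is 3, and that is exactly A[1,1].

3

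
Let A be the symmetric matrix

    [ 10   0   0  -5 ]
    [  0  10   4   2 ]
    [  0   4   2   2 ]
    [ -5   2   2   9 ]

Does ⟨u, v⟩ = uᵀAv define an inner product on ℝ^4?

yes

Symmetric row and column elimination reduces A to a congruent diagonal form with pivots 10, 10, 2/5, 5/2.
Counting signs: 4 positive.
Hence Q is positive definite.
⟨·,·⟩ is an inner product exactly when A is positive definite.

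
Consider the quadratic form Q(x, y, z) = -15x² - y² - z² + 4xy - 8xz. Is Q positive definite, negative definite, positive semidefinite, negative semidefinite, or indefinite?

indefinite

The associated matrix is A = [[-15, 2, -4], [2, -1, 0], [-4, 0, -1]].
Congruent diagonalization of A (simultaneous row and column reduction) yields pivots -15, -11/15, 5/11.
Counting signs: 1 positive, 2 negative.
Hence Q is indefinite.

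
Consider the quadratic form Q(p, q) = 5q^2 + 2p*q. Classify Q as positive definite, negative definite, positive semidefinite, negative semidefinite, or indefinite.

indefinite

The symmetric matrix of Q is [[0, 1], [1, 5]].
For the 2×2 matrix [[0, 1], [1, 5]]: det = 0·5 − (1)² = -1, trace = 5.
det < 0 so the eigenvalues have opposite signs; the form is indefinite.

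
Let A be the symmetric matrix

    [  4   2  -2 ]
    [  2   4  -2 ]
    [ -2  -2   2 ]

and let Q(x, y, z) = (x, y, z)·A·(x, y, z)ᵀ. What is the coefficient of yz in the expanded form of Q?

The coefficient of yz is A[2,3] + A[3,2] = 2·(-2) = -4.

-4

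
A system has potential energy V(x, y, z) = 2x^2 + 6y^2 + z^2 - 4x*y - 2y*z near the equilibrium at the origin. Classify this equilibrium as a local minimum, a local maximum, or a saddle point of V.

local minimum

The Hessian at the origin is H = [[4, -4, 0], [-4, 12, -2], [0, -2, 2]].
An LDLᵀ factorisation of H has diagonal entries 4, 8, 3/2.
That gives 3 positive pivots.
H is positive definite, so the origin is a strict local minimum.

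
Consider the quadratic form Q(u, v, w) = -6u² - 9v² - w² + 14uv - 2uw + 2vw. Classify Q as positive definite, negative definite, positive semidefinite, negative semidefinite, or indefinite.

The symmetric matrix of Q is A = [[-6, 7, -1], [7, -9, 1], [-1, 1, -1]].
Leading principal minors: Δ_1 = -6, Δ_2 = 5, Δ_3 = -4.
The signs alternate starting with Δ_1 < 0, so by Sylvester's criterion Q is negative definite.

negative definite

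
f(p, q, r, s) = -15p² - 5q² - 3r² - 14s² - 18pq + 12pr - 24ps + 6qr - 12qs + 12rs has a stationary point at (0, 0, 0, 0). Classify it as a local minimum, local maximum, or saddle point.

saddle point

The Hessian at the origin is H = [[-30, -18, 12, -24], [-18, -10, 6, -12], [12, 6, -6, 12], [-24, -12, 12, -28]].
Applying the same elementary operations to the rows and columns of H produces a congruent diagonal matrix with entries -30, 4/5, -3, -4.
Counting signs: 1 positive, 3 negative.
H is indefinite, so the origin is a saddle point.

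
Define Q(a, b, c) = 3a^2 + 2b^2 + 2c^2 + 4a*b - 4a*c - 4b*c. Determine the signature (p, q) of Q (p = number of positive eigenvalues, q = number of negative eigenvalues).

The symmetric matrix is A = [[3, 2, -2], [2, 2, -2], [-2, -2, 2]].
Row-reducing A symmetrically gives the diagonal entries 3, 2/3, 0.
So there are 2 positive, 1 zero pivots.

(2, 0)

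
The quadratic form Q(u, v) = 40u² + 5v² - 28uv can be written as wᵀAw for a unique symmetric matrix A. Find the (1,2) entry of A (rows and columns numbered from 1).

-14

The coefficient of u·v in Q is -28. For a symmetric A this equals A[1,2] + A[2,1] = 2·A[1,2].
So A[1,2] = -28/2 = -14.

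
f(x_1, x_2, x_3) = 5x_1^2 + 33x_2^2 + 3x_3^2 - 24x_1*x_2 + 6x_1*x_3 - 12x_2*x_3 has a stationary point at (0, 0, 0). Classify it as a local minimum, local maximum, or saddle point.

local minimum

The Hessian at the origin is H = [[10, -24, 6], [-24, 66, -12], [6, -12, 6]].
Applying the same elementary operations to the rows and columns of H produces a congruent diagonal matrix with entries 10, 42/5, 12/7.
So there are 3 positive pivots.
H is positive definite, so the origin is a strict local minimum.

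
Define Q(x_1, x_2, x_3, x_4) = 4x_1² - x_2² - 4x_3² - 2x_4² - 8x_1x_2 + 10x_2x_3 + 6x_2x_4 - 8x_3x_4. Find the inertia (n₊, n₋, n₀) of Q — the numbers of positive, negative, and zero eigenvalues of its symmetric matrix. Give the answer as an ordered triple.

The associated matrix is A = [[4, -4, 0, 0], [-4, -1, 5, 3], [0, 5, -4, -4], [0, 3, -4, -2]].
Applying the same elementary operations to the rows and columns of A produces a congruent diagonal matrix with entries 4, -5, 1, -6/5.
Counting signs: 2 positive, 2 negative.

(2, 2, 0)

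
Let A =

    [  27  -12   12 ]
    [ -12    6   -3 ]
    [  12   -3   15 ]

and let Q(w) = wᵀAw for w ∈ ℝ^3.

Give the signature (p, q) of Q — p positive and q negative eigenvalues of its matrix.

(3, 0)

Applying the same elementary operations to the rows and columns of A produces a congruent diagonal matrix with entries 27, 2/3, 3/2.
That gives 3 positive pivots.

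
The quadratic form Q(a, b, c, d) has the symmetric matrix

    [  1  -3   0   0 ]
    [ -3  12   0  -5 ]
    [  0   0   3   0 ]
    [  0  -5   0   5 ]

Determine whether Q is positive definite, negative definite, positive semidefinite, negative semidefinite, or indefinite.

indefinite

Applying the same elementary operations to the rows and columns of A produces a congruent diagonal matrix with entries 1, 3, 3, -10/3.
Counting signs: 3 positive, 1 negative.
Hence Q is indefinite.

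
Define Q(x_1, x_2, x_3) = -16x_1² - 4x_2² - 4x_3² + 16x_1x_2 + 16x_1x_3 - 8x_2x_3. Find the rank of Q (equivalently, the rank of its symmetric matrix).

1

The symmetric matrix is A = [[-16, 8, 8], [8, -4, -4], [8, -4, -4]].
Row-reducing A symmetrically gives the diagonal entries -16, 0, 0.
That gives 1 negative, 2 zero pivots.
The rank is the number of nonzero pivots: 1.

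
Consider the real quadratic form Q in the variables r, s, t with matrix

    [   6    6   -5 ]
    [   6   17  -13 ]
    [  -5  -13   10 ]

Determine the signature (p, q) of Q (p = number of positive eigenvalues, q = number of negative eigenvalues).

Applying the same elementary operations to the rows and columns of A produces a congruent diagonal matrix with entries 6, 11, 1/66.
So there are 3 positive pivots.

(3, 0)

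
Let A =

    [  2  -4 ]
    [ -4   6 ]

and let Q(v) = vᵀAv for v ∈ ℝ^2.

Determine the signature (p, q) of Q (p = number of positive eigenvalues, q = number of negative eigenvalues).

Congruent diagonalization of A (simultaneous row and column reduction) yields pivots 2, -2.
That gives 1 positive, 1 negative pivots.

(1, 1)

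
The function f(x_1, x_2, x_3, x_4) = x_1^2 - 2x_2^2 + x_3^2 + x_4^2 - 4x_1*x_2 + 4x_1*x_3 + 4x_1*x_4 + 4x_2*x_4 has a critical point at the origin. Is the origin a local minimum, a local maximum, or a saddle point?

The Hessian at the origin is H = [[2, -4, 4, 4], [-4, -4, 0, 4], [4, 0, 2, 0], [4, 4, 0, 2]].
An LDLᵀ factorisation of H has diagonal entries 2, -12, -2/3, 6.
So there are 2 positive, 2 negative pivots.
H is indefinite, so the origin is a saddle point.

saddle point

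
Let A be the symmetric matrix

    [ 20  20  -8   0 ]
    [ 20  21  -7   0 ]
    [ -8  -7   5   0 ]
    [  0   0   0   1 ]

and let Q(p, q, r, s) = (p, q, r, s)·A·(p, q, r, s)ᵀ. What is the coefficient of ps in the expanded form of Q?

0

The coefficient of ps is A[1,4] + A[4,1] = 2·0 = 0.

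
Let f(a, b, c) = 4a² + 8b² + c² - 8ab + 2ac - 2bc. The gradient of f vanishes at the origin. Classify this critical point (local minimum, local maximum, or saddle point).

The Hessian at the origin is H = [[8, -8, 2], [-8, 16, -2], [2, -2, 2]].
Applying the same elementary operations to the rows and columns of H produces a congruent diagonal matrix with entries 8, 8, 3/2.
Counting signs: 3 positive.
H is positive definite, so the origin is a strict local minimum.

local minimum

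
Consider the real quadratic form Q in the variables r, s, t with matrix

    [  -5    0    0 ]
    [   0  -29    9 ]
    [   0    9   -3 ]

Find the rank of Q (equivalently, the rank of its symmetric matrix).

An LDLᵀ factorisation of A has diagonal entries -5, -29, -6/29.
So there are 3 negative pivots.
The rank is the number of nonzero pivots: 3.

3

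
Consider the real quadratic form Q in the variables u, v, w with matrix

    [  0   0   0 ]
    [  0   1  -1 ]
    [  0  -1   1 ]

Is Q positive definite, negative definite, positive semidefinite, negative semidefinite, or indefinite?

positive semidefinite

Applying the same elementary operations to the rows and columns of A produces a congruent diagonal matrix with entries 0, 1, 0.
So there are 1 positive, 2 zero pivots.
Hence Q is positive semidefinite.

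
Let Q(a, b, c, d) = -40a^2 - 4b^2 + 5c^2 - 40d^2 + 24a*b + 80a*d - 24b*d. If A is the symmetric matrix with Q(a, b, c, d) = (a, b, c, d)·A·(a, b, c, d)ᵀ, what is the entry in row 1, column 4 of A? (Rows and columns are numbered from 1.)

40

The coefficient of a·d in Q is 80. For a symmetric A this equals A[1,4] + A[4,1] = 2·A[1,4].
So A[1,4] = 80/2 = 40.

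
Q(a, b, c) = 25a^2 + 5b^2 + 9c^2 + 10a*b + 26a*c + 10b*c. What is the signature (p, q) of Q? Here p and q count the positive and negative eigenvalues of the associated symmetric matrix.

The associated matrix is A = [[25, 5, 13], [5, 5, 5], [13, 5, 9]].
Row-reducing A symmetrically gives the diagonal entries 25, 4, 4/5.
So there are 3 positive pivots.

(3, 0)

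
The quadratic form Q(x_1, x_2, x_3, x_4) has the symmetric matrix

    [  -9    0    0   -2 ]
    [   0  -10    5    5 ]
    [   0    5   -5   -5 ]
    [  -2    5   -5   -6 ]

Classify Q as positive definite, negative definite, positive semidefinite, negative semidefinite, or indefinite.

Symmetric row and column elimination reduces A to a congruent diagonal form with pivots -9, -10, -5/2, -5/9.
So there are 4 negative pivots.
Hence Q is negative definite.

negative definite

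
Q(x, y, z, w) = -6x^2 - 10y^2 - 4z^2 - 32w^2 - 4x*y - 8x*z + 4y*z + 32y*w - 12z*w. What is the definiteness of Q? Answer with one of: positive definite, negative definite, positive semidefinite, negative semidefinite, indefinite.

The symmetric matrix of Q is A = [[-6, -2, -4, 0], [-2, -10, 2, 16], [-4, 2, -4, -6], [0, 16, -6, -32]].
Leading principal minors: Δ_1 = -6, Δ_2 = 56, Δ_3 = -8, Δ_4 = 32.
The signs alternate starting with Δ_1 < 0, so by Sylvester's criterion Q is negative definite.

negative definite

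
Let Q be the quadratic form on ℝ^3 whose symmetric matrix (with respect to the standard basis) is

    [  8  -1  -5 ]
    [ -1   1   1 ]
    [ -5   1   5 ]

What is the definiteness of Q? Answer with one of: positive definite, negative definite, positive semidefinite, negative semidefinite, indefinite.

positive definite

Leading principal minors: Δ_1 = 8, Δ_2 = 7, Δ_3 = 12.
All leading principal minors are positive, so by Sylvester's criterion Q is positive definite.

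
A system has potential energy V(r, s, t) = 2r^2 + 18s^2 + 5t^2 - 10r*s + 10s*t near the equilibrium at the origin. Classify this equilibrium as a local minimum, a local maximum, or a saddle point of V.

The Hessian at the origin is H = [[4, -10, 0], [-10, 36, 10], [0, 10, 10]].
Symmetric row and column elimination reduces H to a congruent diagonal form with pivots 4, 11, 10/11.
So there are 3 positive pivots.
H is positive definite, so the origin is a strict local minimum.

local minimum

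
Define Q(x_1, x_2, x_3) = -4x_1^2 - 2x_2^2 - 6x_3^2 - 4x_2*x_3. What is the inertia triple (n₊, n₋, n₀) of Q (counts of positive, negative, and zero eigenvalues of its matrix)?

(0, 3, 0)

Write A = [[-4, 0, 0], [0, -2, -2], [0, -2, -6]].
Symmetric row and column elimination reduces A to a congruent diagonal form with pivots -4, -2, -4.
So there are 3 negative pivots.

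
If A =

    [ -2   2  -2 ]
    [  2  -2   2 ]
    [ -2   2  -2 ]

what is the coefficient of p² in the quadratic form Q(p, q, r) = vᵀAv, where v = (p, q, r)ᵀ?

The coefficient of p² is the diagonal entry A[1,1] = -2.

-2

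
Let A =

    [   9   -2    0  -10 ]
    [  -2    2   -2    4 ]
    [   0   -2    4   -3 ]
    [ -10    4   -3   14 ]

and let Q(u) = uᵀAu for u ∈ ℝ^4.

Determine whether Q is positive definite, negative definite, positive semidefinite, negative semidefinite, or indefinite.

positive definite

Congruent diagonalization of A (simultaneous row and column reduction) yields pivots 9, 14/9, 10/7, 1/2.
So there are 4 positive pivots.
Hence Q is positive definite.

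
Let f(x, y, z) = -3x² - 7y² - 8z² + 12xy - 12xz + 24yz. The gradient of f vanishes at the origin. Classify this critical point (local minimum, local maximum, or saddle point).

saddle point

The Hessian at the origin is H = [[-6, 12, -12], [12, -14, 24], [-12, 24, -16]].
Congruent diagonalization of H (simultaneous row and column reduction) yields pivots -6, 10, 8.
So there are 2 positive, 1 negative pivots.
H is indefinite, so the origin is a saddle point.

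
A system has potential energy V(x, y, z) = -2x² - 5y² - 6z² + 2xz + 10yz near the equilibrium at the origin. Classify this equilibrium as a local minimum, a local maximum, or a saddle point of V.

local maximum

The Hessian at the origin is H = [[-4, 0, 2], [0, -10, 10], [2, 10, -12]].
An LDLᵀ factorisation of H has diagonal entries -4, -10, -1.
So there are 3 negative pivots.
H is negative definite, so the origin is a strict local maximum.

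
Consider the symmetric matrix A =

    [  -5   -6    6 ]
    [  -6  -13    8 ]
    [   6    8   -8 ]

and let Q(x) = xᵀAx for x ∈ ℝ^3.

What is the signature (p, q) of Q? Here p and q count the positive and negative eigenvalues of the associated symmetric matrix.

Row-reducing A symmetrically gives the diagonal entries -5, -29/5, -20/29.
Counting signs: 3 negative.

(0, 3)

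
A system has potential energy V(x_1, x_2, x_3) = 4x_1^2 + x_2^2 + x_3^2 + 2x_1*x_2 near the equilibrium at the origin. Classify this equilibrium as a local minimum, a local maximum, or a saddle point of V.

The Hessian at the origin is H = [[8, 2, 0], [2, 2, 0], [0, 0, 2]].
Applying the same elementary operations to the rows and columns of H produces a congruent diagonal matrix with entries 8, 3/2, 2.
That gives 3 positive pivots.
H is positive definite, so the origin is a strict local minimum.

local minimum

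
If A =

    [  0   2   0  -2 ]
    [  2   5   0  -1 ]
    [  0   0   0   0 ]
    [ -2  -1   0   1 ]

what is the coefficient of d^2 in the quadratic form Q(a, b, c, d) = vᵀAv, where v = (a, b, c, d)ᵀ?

1

The coefficient of d^2 is the diagonal entry A[4,4] = 1.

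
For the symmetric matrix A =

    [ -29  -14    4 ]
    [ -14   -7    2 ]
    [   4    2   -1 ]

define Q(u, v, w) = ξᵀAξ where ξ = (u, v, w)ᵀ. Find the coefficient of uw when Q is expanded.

8

The coefficient of uw is A[1,3] + A[3,1] = 2·4 = 8.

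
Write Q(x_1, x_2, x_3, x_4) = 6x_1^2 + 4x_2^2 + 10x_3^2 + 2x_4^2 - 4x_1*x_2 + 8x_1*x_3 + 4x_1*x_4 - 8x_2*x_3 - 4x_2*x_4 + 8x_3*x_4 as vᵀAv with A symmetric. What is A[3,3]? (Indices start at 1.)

10

The coefficient of x_3^2 in Q is 10, and that is exactly A[3,3].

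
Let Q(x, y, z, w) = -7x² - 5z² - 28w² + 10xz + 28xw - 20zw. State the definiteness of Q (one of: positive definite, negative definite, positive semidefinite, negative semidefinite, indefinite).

The associated matrix is A = [[-7, 0, 5, 14], [0, 0, 0, 0], [5, 0, -5, -10], [14, 0, -10, -28]].
Symmetric row and column elimination reduces A to a congruent diagonal form with pivots -7, 0, -10/7, 0.
So there are 2 negative, 2 zero pivots.
Hence Q is negative semidefinite.

negative semidefinite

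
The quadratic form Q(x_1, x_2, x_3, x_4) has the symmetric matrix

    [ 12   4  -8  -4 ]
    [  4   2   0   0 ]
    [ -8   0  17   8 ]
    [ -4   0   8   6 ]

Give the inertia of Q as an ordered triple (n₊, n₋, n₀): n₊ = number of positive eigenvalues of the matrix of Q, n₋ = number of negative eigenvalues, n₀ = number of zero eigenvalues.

An LDLᵀ factorisation of A has diagonal entries 12, 2/3, 1, 2.
That gives 4 positive pivots.

(4, 0, 0)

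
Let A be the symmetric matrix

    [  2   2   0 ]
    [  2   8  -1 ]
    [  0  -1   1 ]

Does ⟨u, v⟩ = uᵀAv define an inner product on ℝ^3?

yes

Leading principal minors: Δ_1 = 2, Δ_2 = 12, Δ_3 = 10.
All leading principal minors are positive, so by Sylvester's criterion Q is positive definite.
⟨·,·⟩ is an inner product exactly when A is positive definite.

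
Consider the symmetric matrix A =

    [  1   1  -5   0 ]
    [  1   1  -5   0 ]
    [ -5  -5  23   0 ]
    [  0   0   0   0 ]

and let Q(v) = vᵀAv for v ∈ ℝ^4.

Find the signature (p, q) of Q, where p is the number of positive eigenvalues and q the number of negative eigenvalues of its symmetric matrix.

(1, 1)

Congruent diagonalization of A (simultaneous row and column reduction) yields pivots 1, 0, -2, 0.
That gives 1 positive, 1 negative, 2 zero pivots.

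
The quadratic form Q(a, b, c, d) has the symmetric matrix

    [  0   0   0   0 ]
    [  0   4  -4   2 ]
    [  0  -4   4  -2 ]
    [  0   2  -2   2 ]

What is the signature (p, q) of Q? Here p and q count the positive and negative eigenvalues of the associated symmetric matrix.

(2, 0)

Applying the same elementary operations to the rows and columns of A produces a congruent diagonal matrix with entries 0, 4, 0, 1.
So there are 2 positive, 2 zero pivots.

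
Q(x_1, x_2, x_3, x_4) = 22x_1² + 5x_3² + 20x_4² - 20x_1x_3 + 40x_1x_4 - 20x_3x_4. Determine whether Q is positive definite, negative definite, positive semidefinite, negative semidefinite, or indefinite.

The symmetric matrix is A = [[22, 0, -10, 20], [0, 0, 0, 0], [-10, 0, 5, -10], [20, 0, -10, 20]].
Congruent diagonalization of A (simultaneous row and column reduction) yields pivots 22, 0, 5/11, 0.
That gives 2 positive, 2 zero pivots.
Hence Q is positive semidefinite.

positive semidefinite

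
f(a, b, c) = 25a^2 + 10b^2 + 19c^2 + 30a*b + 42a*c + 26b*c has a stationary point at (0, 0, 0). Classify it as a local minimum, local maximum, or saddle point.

local minimum

The Hessian at the origin is H = [[50, 30, 42], [30, 20, 26], [42, 26, 38]].
An LDLᵀ factorisation of H has diagonal entries 50, 2, 12/5.
That gives 3 positive pivots.
H is positive definite, so the origin is a strict local minimum.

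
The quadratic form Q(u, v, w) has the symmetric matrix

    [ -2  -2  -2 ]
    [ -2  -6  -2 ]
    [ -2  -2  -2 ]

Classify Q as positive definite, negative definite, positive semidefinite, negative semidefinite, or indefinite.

Congruent diagonalization of A (simultaneous row and column reduction) yields pivots -2, -4, 0.
Counting signs: 2 negative, 1 zero.
Hence Q is negative semidefinite.

negative semidefinite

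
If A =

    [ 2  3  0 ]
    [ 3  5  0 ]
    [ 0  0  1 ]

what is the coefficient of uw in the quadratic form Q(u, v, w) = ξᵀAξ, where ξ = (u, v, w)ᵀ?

0

The coefficient of uw is A[1,3] + A[3,1] = 2·0 = 0.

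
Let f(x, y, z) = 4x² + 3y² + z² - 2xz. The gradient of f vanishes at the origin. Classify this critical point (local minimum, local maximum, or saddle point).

local minimum

The Hessian at the origin is H = [[8, 0, -2], [0, 6, 0], [-2, 0, 2]].
Congruent diagonalization of H (simultaneous row and column reduction) yields pivots 8, 6, 3/2.
So there are 3 positive pivots.
H is positive definite, so the origin is a strict local minimum.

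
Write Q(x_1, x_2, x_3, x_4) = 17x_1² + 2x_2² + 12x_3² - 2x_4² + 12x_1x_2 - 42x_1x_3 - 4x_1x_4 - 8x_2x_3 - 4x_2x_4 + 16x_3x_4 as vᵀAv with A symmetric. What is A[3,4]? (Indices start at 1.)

8

The coefficient of x_3·x_4 in Q is 16. For a symmetric A this equals A[3,4] + A[4,3] = 2·A[3,4].
So A[3,4] = 16/2 = 8.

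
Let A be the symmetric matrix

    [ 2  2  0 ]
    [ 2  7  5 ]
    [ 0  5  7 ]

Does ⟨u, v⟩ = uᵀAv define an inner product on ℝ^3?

Leading principal minors: Δ_1 = 2, Δ_2 = 10, Δ_3 = 20.
All leading principal minors are positive, so by Sylvester's criterion Q is positive definite.
⟨·,·⟩ is an inner product exactly when A is positive definite.

yes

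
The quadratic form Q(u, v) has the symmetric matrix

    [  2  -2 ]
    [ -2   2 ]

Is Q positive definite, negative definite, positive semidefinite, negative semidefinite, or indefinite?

For the 2×2 matrix [[2, -2], [-2, 2]]: det = 2·2 − (-2)² = 0, trace = 4.
det = 0 so one eigenvalue is zero; the form is semidefinite with the sign of the trace.

positive semidefinite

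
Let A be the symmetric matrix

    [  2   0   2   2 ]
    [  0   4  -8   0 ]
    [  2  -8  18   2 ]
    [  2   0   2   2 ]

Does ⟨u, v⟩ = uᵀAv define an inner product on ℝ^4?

no

Row-reducing A symmetrically gives the diagonal entries 2, 4, 0, 0.
That gives 2 positive, 2 zero pivots.
Hence Q is positive semidefinite.
⟨·,·⟩ is an inner product exactly when A is positive definite.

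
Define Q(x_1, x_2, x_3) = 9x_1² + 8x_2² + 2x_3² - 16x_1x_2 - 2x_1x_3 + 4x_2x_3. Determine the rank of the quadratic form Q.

3

Write A = [[9, -8, -1], [-8, 8, 2], [-1, 2, 2]].
Row-reducing A symmetrically gives the diagonal entries 9, 8/9, 1/2.
That gives 3 positive pivots.
The rank is the number of nonzero pivots: 3.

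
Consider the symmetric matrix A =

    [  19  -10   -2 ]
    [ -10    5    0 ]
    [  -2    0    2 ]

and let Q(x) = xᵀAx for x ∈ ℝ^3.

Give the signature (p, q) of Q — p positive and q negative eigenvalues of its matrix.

(2, 1)

Symmetric row and column elimination reduces A to a congruent diagonal form with pivots 19, -5/19, 6.
Counting signs: 2 positive, 1 negative.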